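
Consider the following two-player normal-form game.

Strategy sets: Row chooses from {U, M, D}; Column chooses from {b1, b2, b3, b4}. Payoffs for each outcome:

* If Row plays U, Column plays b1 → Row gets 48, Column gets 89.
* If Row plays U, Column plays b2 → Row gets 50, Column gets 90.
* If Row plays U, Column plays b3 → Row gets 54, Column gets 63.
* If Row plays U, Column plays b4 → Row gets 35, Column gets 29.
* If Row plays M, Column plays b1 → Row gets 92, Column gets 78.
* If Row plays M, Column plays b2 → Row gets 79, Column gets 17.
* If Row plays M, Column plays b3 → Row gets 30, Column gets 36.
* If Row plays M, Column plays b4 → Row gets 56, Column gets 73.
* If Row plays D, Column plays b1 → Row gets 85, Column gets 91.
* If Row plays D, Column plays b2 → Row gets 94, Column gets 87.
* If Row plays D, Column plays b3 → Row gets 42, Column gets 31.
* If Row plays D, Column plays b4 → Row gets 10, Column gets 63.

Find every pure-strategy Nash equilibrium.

(M, b1)

Row against b1: payoffs 48, 92, 85 → best response M.
Row against b2: payoffs 50, 79, 94 → best response D.
Row against b3: payoffs 54, 30, 42 → best response U.
Row against b4: payoffs 35, 56, 10 → best response M.
Column against U: payoffs 89, 90, 63, 29 → best response b2.
Column against M: payoffs 78, 17, 36, 73 → best response b1.
Column against D: payoffs 91, 87, 31, 63 → best response b1.
Mutual best responses: (M, b1).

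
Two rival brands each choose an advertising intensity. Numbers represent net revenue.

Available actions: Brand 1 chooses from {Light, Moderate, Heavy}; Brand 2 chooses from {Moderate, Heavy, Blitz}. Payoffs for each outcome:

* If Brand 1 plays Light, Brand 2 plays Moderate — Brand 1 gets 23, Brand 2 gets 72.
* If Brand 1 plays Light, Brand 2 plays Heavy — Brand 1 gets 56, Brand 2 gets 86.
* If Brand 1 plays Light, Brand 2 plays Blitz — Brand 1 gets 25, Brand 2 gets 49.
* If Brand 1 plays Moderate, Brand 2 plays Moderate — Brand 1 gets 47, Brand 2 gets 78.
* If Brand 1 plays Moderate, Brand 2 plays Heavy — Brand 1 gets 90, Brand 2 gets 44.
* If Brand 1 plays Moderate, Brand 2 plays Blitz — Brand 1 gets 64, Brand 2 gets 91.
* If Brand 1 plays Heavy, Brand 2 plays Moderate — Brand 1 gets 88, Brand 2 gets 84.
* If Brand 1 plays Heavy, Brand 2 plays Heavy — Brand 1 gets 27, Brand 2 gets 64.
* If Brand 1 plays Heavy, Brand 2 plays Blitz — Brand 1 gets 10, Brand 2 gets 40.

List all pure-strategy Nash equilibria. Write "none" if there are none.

Mark each player's best response to every combination of opponents' strategies; a profile where every player is best-responding is a pure Nash equilibrium.
Brand 1 against Moderate: payoffs 23, 47, 88 → best response Heavy.
Brand 1 against Heavy: payoffs 56, 90, 27 → best response Moderate.
Brand 1 against Blitz: payoffs 25, 64, 10 → best response Moderate.
Brand 2 against Light: payoffs 72, 86, 49 → best response Heavy.
Brand 2 against Moderate: payoffs 78, 44, 91 → best response Blitz.
Brand 2 against Heavy: payoffs 84, 64, 40 → best response Moderate.
Mutual best responses: (Moderate, Blitz); (Heavy, Moderate).

The pure Nash equilibria are (Moderate, Blitz), (Heavy, Moderate).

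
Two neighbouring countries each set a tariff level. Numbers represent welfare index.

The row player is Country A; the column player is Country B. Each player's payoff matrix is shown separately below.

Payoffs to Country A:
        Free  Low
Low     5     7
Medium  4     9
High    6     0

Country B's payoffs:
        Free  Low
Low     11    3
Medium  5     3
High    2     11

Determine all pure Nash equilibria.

Country A against Free: payoffs 5, 4, 6 → best response High.
Country A against Low: payoffs 7, 9, 0 → best response Medium.
Country B against Low: payoffs 11, 3 → best response Free.
Country B against Medium: payoffs 5, 3 → best response Free.
Country B against High: payoffs 2, 11 → best response Low.
No profile is a mutual best response for all players.

This game has no pure Nash equilibrium.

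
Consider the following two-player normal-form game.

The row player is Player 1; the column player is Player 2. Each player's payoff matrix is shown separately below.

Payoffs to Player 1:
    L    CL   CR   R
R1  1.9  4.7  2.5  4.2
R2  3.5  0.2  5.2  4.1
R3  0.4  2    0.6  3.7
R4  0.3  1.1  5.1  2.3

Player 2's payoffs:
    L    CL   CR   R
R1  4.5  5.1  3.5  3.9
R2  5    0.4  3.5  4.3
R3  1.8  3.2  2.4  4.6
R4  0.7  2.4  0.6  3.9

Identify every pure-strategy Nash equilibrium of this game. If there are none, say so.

Player 1 against L: payoffs 1.9, 3.5, 0.4, 0.3 → best response R2.
Player 1 against CL: payoffs 4.7, 0.2, 2, 1.1 → best response R1.
Player 1 against CR: payoffs 2.5, 5.2, 0.6, 5.1 → best response R2.
Player 1 against R: payoffs 4.2, 4.1, 3.7, 2.3 → best response R1.
Player 2 against R1: payoffs 4.5, 5.1, 3.5, 3.9 → best response CL.
Player 2 against R2: payoffs 5, 0.4, 3.5, 4.3 → best response L.
Player 2 against R3: payoffs 1.8, 3.2, 2.4, 4.6 → best response R.
Player 2 against R4: payoffs 0.7, 2.4, 0.6, 3.9 → best response R.
Mutual best responses: (R1, CL); (R2, L).

Pure-strategy Nash equilibria: (R1, CL), (R2, L)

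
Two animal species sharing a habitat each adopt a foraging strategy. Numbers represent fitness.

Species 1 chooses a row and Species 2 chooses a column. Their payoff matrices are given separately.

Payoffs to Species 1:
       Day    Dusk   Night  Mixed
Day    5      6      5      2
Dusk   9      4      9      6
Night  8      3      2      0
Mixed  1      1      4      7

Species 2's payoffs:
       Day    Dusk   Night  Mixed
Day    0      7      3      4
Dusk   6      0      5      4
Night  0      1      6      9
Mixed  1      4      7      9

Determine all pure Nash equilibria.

(Day, Dusk), (Dusk, Day), (Mixed, Mixed)

Species 1 against Day: payoffs 5, 9, 8, 1 → best response Dusk.
Species 1 against Dusk: payoffs 6, 4, 3, 1 → best response Day.
Species 1 against Night: payoffs 5, 9, 2, 4 → best response Dusk.
Species 1 against Mixed: payoffs 2, 6, 0, 7 → best response Mixed.
Species 2 against Day: payoffs 0, 7, 3, 4 → best response Dusk.
Species 2 against Dusk: payoffs 6, 0, 5, 4 → best response Day.
Species 2 against Night: payoffs 0, 1, 6, 9 → best response Mixed.
Species 2 against Mixed: payoffs 1, 4, 7, 9 → best response Mixed.
Mutual best responses: (Day, Dusk); (Dusk, Day); (Mixed, Mixed).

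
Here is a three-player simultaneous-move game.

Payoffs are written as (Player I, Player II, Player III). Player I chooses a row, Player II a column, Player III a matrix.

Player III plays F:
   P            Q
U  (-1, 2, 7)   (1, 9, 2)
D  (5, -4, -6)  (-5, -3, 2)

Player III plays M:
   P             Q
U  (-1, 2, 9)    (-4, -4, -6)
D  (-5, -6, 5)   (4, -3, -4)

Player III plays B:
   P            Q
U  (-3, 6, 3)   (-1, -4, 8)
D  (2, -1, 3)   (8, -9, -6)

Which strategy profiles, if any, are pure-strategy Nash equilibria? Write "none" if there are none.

The unique pure-strategy Nash equilibrium is (U, P, M).

Check each profile: it is a Nash equilibrium iff no player can strictly gain by switching unilaterally.
(U, P, F): Player I can switch to D (-1 → 5). Not NE.
(U, P, M): Player I gets -1, best alternative -5; Player II gets 2, best alternative -4; Player III gets 9, best alternative 7. No profitable deviation — NE.
(U, P, B): Player I can switch to D (-3 → 2). Not NE.
(U, Q, F): Player III can switch to B (2 → 8). Not NE.
(U, Q, M): Player I can switch to D (-4 → 4). Not NE.
(U, Q, B): Player I can switch to D (-1 → 8). Not NE.
(D, P, F): Player II can switch to Q (-4 → -3). Not NE.
(D, P, M): Player I can switch to U (-5 → -1). Not NE.
(D, P, B): Player III can switch to M (3 → 5). Not NE.
(D, Q, F): Player I can switch to U (-5 → 1). Not NE.
(D, Q, M): Player III can switch to F (-4 → 2). Not NE.
(The remaining 1 profile has a profitable deviation by the same check.)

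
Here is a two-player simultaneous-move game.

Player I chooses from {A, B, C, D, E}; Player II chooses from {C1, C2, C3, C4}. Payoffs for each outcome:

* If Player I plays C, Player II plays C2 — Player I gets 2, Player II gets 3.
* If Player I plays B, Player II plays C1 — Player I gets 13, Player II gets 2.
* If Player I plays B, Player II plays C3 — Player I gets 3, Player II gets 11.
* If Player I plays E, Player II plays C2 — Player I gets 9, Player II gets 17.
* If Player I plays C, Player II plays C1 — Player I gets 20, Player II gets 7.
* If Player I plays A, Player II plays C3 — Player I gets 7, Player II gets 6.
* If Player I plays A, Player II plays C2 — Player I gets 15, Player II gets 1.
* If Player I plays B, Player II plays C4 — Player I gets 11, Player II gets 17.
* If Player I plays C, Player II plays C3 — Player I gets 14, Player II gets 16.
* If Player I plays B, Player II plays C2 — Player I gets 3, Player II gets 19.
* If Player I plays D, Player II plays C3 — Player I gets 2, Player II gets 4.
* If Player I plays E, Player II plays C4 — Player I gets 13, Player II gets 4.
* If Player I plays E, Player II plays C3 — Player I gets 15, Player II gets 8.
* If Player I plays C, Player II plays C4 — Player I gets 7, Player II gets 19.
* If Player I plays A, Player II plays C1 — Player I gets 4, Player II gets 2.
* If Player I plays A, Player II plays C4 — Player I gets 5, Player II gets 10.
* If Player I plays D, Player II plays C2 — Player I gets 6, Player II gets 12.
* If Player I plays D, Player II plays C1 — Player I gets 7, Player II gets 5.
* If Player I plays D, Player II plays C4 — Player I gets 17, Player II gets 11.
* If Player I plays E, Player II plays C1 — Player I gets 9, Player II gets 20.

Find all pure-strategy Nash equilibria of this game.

Mark each player's best response to every combination of opponents' strategies; a profile where every player is best-responding is a pure Nash equilibrium.
Player I against C1: payoffs 4, 13, 20, 7, 9 → best response C.
Player I against C2: payoffs 15, 3, 2, 6, 9 → best response A.
Player I against C3: payoffs 7, 3, 14, 2, 15 → best response E.
Player I against C4: payoffs 5, 11, 7, 17, 13 → best response D.
Player II against A: payoffs 2, 1, 6, 10 → best response C4.
Player II against B: payoffs 2, 19, 11, 17 → best response C2.
Player II against C: payoffs 7, 3, 16, 19 → best response C4.
Player II against D: payoffs 5, 12, 4, 11 → best response C2.
Player II against E: payoffs 20, 17, 8, 4 → best response C1.
No profile is a mutual best response for all players.

There is no pure-strategy Nash equilibrium.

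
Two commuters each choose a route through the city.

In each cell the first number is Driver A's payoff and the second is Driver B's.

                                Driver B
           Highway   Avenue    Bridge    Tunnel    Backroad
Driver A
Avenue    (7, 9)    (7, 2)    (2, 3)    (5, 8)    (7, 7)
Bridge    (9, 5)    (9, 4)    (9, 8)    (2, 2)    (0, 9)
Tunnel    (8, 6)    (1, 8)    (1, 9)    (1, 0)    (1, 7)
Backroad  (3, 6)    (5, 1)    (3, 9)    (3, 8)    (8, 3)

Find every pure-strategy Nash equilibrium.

Driver A against Highway: payoffs 7, 9, 8, 3 → best response Bridge.
Driver A against Avenue: payoffs 7, 9, 1, 5 → best response Bridge.
Driver A against Bridge: payoffs 2, 9, 1, 3 → best response Bridge.
Driver A against Tunnel: payoffs 5, 2, 1, 3 → best response Avenue.
Driver A against Backroad: payoffs 7, 0, 1, 8 → best response Backroad.
Driver B against Avenue: payoffs 9, 2, 3, 8, 7 → best response Highway.
Driver B against Bridge: payoffs 5, 4, 8, 2, 9 → best response Backroad.
Driver B against Tunnel: payoffs 6, 8, 9, 0, 7 → best response Bridge.
Driver B against Backroad: payoffs 6, 1, 9, 8, 3 → best response Bridge.
No profile is a mutual best response for all players.

none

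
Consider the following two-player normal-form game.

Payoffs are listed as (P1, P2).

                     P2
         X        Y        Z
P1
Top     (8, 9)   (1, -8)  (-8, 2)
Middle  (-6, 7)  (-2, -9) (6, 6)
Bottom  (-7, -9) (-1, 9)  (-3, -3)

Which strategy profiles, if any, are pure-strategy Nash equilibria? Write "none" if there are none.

(Top, X): P1 gets 8, best alternative -6; P2 gets 9, best alternative 2. No profitable deviation — NE.
(Top, Y): P2 can switch to X (-8 → 9). Not NE.
(Top, Z): P1 can switch to Middle (-8 → 6). Not NE.
(Middle, X): P1 can switch to Top (-6 → 8). Not NE.
(Middle, Y): P1 can switch to Top (-2 → 1). Not NE.
(Middle, Z): P2 can switch to X (6 → 7). Not NE.
(Bottom, X): P1 can switch to Top (-7 → 8). Not NE.
(The remaining 2 profiles each have a profitable deviation by the same check.)

The unique pure-strategy Nash equilibrium is (Top, X).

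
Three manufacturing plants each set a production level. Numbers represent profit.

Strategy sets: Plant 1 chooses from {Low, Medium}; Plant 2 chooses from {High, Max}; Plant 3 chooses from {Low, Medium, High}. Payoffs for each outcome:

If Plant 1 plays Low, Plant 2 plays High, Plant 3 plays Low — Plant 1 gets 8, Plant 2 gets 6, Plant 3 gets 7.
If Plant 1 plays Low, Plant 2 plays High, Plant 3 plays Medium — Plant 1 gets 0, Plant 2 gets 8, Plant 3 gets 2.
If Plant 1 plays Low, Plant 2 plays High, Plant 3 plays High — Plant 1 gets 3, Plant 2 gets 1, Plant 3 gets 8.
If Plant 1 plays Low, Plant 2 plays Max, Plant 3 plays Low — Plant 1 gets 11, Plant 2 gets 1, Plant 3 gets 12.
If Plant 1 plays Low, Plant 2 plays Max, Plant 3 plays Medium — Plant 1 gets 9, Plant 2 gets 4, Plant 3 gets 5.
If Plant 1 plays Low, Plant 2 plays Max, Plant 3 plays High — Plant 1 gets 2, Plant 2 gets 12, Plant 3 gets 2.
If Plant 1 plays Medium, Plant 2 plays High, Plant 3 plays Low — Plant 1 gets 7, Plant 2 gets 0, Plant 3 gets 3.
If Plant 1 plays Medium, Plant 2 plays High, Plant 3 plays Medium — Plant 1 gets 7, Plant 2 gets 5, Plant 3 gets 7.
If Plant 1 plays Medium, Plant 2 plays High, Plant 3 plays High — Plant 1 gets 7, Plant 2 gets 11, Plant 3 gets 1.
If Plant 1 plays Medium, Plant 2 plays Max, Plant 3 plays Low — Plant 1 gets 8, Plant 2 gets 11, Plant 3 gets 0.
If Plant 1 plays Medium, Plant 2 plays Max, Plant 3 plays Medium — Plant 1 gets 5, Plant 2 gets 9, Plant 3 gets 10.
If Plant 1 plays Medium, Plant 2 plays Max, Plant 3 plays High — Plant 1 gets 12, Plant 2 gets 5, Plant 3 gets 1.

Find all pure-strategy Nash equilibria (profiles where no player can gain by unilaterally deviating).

Plant 1 against (High, Low): payoffs 8, 7 → best response Low.
Plant 1 against (High, Medium): payoffs 0, 7 → best response Medium.
Plant 1 against (High, High): payoffs 3, 7 → best response Medium.
Plant 1 against (Max, Low): payoffs 11, 8 → best response Low.
Plant 1 against (Max, Medium): payoffs 9, 5 → best response Low.
Plant 1 against (Max, High): payoffs 2, 12 → best response Medium.
Plant 2 against (Low, Low): payoffs 6, 1 → best response High.
Plant 2 against (Low, Medium): payoffs 8, 4 → best response High.
Plant 2 against (Low, High): payoffs 1, 12 → best response Max.
Plant 2 against (Medium, Low): payoffs 0, 11 → best response Max.
Plant 2 against (Medium, Medium): payoffs 5, 9 → best response Max.
Plant 2 against (Medium, High): payoffs 11, 5 → best response High.
Plant 3 against (Low, High): payoffs 7, 2, 8 → best response High.
Plant 3 against (Low, Max): payoffs 12, 5, 2 → best response Low.
Plant 3 against (Medium, High): payoffs 3, 7, 1 → best response Medium.
Plant 3 against (Medium, Max): payoffs 0, 10, 1 → best response Medium.
No profile is a mutual best response for all players.

No pure-strategy Nash equilibrium.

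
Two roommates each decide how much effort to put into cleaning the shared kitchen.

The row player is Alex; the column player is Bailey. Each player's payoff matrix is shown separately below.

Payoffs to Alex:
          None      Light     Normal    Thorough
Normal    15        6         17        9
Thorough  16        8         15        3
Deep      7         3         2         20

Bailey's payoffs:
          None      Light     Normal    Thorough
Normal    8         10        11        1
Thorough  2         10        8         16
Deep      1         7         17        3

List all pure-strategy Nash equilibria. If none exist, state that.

Mark each player's best response to every combination of opponents' strategies; a profile where every player is best-responding is a pure Nash equilibrium.
Alex against None: payoffs 15, 16, 7 → best response Thorough.
Alex against Light: payoffs 6, 8, 3 → best response Thorough.
Alex against Normal: payoffs 17, 15, 2 → best response Normal.
Alex against Thorough: payoffs 9, 3, 20 → best response Deep.
Bailey against Normal: payoffs 8, 10, 11, 1 → best response Normal.
Bailey against Thorough: payoffs 2, 10, 8, 16 → best response Thorough.
Bailey against Deep: payoffs 1, 7, 17, 3 → best response Normal.
Mutual best responses: (Normal, Normal).

The unique pure-strategy Nash equilibrium is (Normal, Normal).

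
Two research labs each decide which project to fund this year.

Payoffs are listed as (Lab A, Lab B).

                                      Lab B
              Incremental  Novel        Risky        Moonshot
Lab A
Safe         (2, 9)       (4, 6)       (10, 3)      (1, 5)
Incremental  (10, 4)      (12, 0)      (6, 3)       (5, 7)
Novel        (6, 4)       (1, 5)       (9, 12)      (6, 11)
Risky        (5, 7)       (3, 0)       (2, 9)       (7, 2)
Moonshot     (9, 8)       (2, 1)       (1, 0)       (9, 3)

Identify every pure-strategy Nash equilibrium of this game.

Lab A against Incremental: payoffs 2, 10, 6, 5, 9 → best response Incremental.
Lab A against Novel: payoffs 4, 12, 1, 3, 2 → best response Incremental.
Lab A against Risky: payoffs 10, 6, 9, 2, 1 → best response Safe.
Lab A against Moonshot: payoffs 1, 5, 6, 7, 9 → best response Moonshot.
Lab B against Safe: payoffs 9, 6, 3, 5 → best response Incremental.
Lab B against Incremental: payoffs 4, 0, 3, 7 → best response Moonshot.
Lab B against Novel: payoffs 4, 5, 12, 11 → best response Risky.
Lab B against Risky: payoffs 7, 0, 9, 2 → best response Risky.
Lab B against Moonshot: payoffs 8, 1, 0, 3 → best response Incremental.
No profile is a mutual best response for all players.

There is no pure-strategy Nash equilibrium.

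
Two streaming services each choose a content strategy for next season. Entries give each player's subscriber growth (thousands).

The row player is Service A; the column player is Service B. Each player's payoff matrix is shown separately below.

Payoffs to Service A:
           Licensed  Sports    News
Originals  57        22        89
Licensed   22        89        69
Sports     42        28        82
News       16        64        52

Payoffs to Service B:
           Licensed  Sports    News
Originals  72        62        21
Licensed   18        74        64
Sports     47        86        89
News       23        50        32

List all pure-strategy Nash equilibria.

(Originals, Licensed); (Licensed, Sports)

Service A against Licensed: payoffs 57, 22, 42, 16 → best response Originals.
Service A against Sports: payoffs 22, 89, 28, 64 → best response Licensed.
Service A against News: payoffs 89, 69, 82, 52 → best response Originals.
Service B against Originals: payoffs 72, 62, 21 → best response Licensed.
Service B against Licensed: payoffs 18, 74, 64 → best response Sports.
Service B against Sports: payoffs 47, 86, 89 → best response News.
Service B against News: payoffs 23, 50, 32 → best response Sports.
Mutual best responses: (Originals, Licensed); (Licensed, Sports).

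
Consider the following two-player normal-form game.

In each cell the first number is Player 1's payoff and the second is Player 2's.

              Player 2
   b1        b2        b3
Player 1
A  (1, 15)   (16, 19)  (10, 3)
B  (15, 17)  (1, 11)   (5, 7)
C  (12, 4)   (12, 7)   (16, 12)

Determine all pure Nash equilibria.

Player 1 against b1: payoffs 1, 15, 12 → best response B.
Player 1 against b2: payoffs 16, 1, 12 → best response A.
Player 1 against b3: payoffs 10, 5, 16 → best response C.
Player 2 against A: payoffs 15, 19, 3 → best response b2.
Player 2 against B: payoffs 17, 11, 7 → best response b1.
Player 2 against C: payoffs 4, 7, 12 → best response b3.
Mutual best responses: (A, b2); (B, b1); (C, b3).

Pure-strategy Nash equilibria: (A, b2) and (B, b1) and (C, b3)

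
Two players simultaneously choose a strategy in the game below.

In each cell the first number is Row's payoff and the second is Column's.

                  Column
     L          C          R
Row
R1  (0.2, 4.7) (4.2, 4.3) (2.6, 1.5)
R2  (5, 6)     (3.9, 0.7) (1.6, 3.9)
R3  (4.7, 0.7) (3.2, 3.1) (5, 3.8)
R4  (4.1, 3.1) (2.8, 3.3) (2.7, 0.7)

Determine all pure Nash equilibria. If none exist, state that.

Mark each player's best response to every combination of opponents' strategies; a profile where every player is best-responding is a pure Nash equilibrium.
Row against L: payoffs 0.2, 5, 4.7, 4.1 → best response R2.
Row against C: payoffs 4.2, 3.9, 3.2, 2.8 → best response R1.
Row against R: payoffs 2.6, 1.6, 5, 2.7 → best response R3.
Column against R1: payoffs 4.7, 4.3, 1.5 → best response L.
Column against R2: payoffs 6, 0.7, 3.9 → best response L.
Column against R3: payoffs 0.7, 3.1, 3.8 → best response R.
Column against R4: payoffs 3.1, 3.3, 0.7 → best response C.
Mutual best responses: (R2, L); (R3, R).

Pure-strategy Nash equilibria: (R2, L) and (R3, R)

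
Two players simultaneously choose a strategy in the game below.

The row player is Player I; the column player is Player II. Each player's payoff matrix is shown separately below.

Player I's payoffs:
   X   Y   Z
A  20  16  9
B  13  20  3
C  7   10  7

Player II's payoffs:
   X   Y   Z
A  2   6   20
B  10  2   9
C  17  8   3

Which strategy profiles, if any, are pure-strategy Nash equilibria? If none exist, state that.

The unique pure-strategy Nash equilibrium is (A, Z).

Player I against X: payoffs 20, 13, 7 → best response A.
Player I against Y: payoffs 16, 20, 10 → best response B.
Player I against Z: payoffs 9, 3, 7 → best response A.
Player II against A: payoffs 2, 6, 20 → best response Z.
Player II against B: payoffs 10, 2, 9 → best response X.
Player II against C: payoffs 17, 8, 3 → best response X.
Mutual best responses: (A, Z).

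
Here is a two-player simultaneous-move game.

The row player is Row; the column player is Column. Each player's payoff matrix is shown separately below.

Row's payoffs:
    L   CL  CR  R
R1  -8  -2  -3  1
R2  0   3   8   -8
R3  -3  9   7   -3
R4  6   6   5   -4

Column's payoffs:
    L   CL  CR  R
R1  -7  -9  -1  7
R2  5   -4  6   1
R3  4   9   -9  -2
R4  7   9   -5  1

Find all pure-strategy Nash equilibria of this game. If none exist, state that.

(R1, R); (R2, CR); (R3, CL)

Row against L: payoffs -8, 0, -3, 6 → best response R4.
Row against CL: payoffs -2, 3, 9, 6 → best response R3.
Row against CR: payoffs -3, 8, 7, 5 → best response R2.
Row against R: payoffs 1, -8, -3, -4 → best response R1.
Column against R1: payoffs -7, -9, -1, 7 → best response R.
Column against R2: payoffs 5, -4, 6, 1 → best response CR.
Column against R3: payoffs 4, 9, -9, -2 → best response CL.
Column against R4: payoffs 7, 9, -5, 1 → best response CL.
Mutual best responses: (R1, R); (R2, CR); (R3, CL).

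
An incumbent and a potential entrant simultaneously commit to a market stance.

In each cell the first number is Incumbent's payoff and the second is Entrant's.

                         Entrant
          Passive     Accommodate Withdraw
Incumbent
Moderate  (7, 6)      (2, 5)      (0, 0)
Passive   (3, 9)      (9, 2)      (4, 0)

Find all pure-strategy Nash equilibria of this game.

For each strategy profile, look for a profitable unilateral deviation.
(Moderate, Passive): Incumbent gets 7, best alternative 3; Entrant gets 6, best alternative 5. No profitable deviation — NE.
(Moderate, Accommodate): Incumbent can switch to Passive (2 → 9). Not NE.
(Moderate, Withdraw): Incumbent can switch to Passive (0 → 4). Not NE.
(Passive, Passive): Incumbent can switch to Moderate (3 → 7). Not NE.
(Passive, Accommodate): Entrant can switch to Passive (2 → 9). Not NE.
(Passive, Withdraw): Entrant can switch to Passive (0 → 9). Not NE.

Pure NE: (Moderate, Passive)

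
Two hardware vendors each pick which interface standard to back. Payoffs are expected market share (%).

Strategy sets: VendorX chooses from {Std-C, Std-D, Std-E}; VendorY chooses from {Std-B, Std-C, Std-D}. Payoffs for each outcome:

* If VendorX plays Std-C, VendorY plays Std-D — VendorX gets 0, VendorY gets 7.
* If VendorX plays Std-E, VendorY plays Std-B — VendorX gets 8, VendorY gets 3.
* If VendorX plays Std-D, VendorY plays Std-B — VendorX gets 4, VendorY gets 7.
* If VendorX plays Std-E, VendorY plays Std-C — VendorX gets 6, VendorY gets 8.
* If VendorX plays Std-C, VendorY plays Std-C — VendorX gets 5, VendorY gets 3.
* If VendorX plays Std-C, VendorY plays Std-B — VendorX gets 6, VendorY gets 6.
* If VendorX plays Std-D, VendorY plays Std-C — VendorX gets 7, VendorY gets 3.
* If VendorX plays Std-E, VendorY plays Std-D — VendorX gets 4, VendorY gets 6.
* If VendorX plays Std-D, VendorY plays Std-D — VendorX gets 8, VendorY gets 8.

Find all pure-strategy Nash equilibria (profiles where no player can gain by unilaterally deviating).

Pure NE: (Std-D, Std-D)

VendorX against Std-B: payoffs 6, 4, 8 → best response Std-E.
VendorX against Std-C: payoffs 5, 7, 6 → best response Std-D.
VendorX against Std-D: payoffs 0, 8, 4 → best response Std-D.
VendorY against Std-C: payoffs 6, 3, 7 → best response Std-D.
VendorY against Std-D: payoffs 7, 3, 8 → best response Std-D.
VendorY against Std-E: payoffs 3, 8, 6 → best response Std-C.
Mutual best responses: (Std-D, Std-D).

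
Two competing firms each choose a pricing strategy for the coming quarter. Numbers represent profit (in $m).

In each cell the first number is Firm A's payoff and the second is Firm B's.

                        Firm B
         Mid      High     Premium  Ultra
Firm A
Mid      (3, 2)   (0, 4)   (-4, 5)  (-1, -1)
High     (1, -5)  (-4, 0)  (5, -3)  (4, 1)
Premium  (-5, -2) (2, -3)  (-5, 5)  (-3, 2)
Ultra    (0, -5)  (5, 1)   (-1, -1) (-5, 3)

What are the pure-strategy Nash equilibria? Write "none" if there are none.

Pure NE: (High, Ultra)

(Mid, Mid): Firm B can switch to High (2 → 4). Not NE.
(Mid, High): Firm A can switch to Premium (0 → 2). Not NE.
(Mid, Premium): Firm A can switch to High (-4 → 5). Not NE.
(Mid, Ultra): Firm A can switch to High (-1 → 4). Not NE.
(High, Mid): Firm A can switch to Mid (1 → 3). Not NE.
(High, High): Firm A can switch to Mid (-4 → 0). Not NE.
(High, Ultra): Firm A gets 4, best alternative -1; Firm B gets 1, best alternative 0. No profitable deviation — NE.
(The remaining 9 profiles each have a profitable deviation by the same check.)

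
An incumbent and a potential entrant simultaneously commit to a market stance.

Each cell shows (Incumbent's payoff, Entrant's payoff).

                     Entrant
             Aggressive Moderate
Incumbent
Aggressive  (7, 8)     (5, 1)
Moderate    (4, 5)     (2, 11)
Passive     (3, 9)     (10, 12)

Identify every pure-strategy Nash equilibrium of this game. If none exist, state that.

Mark each player's best response to every combination of opponents' strategies; a profile where every player is best-responding is a pure Nash equilibrium.
Incumbent against Aggressive: payoffs 7, 4, 3 → best response Aggressive.
Incumbent against Moderate: payoffs 5, 2, 10 → best response Passive.
Entrant against Aggressive: payoffs 8, 1 → best response Aggressive.
Entrant against Moderate: payoffs 5, 11 → best response Moderate.
Entrant against Passive: payoffs 9, 12 → best response Moderate.
Mutual best responses: (Aggressive, Aggressive); (Passive, Moderate).

Pure-strategy Nash equilibria: (Aggressive, Aggressive); (Passive, Moderate)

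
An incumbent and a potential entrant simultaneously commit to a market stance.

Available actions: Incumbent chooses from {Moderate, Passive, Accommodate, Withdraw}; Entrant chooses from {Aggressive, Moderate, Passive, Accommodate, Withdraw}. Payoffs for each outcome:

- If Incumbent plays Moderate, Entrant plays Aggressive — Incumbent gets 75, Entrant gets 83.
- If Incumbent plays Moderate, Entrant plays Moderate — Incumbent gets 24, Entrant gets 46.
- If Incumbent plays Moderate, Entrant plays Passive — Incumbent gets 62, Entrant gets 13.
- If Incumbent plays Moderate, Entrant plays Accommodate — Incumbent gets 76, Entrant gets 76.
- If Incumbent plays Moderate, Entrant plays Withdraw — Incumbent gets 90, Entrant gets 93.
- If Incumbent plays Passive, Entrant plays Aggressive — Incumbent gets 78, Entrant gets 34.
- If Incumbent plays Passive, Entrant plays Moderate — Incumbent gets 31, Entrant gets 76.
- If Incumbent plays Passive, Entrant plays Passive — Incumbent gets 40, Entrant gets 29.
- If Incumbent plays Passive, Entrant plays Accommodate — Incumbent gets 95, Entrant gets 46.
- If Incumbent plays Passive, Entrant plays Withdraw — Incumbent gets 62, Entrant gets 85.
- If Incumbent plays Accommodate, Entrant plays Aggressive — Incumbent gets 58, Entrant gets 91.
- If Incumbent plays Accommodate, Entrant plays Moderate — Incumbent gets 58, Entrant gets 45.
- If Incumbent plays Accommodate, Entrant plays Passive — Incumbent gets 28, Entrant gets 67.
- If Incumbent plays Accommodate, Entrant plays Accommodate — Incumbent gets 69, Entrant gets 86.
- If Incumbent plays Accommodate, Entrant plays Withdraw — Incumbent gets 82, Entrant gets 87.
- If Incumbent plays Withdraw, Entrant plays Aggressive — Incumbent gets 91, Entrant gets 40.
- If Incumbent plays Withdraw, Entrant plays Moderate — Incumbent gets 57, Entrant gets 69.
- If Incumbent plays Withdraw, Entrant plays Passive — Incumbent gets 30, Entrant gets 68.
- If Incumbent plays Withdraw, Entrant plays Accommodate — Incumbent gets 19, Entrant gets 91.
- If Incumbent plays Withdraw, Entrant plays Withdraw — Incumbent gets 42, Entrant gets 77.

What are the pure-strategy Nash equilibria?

Incumbent against Aggressive: payoffs 75, 78, 58, 91 → best response Withdraw.
Incumbent against Moderate: payoffs 24, 31, 58, 57 → best response Accommodate.
Incumbent against Passive: payoffs 62, 40, 28, 30 → best response Moderate.
Incumbent against Accommodate: payoffs 76, 95, 69, 19 → best response Passive.
Incumbent against Withdraw: payoffs 90, 62, 82, 42 → best response Moderate.
Entrant against Moderate: payoffs 83, 46, 13, 76, 93 → best response Withdraw.
Entrant against Passive: payoffs 34, 76, 29, 46, 85 → best response Withdraw.
Entrant against Accommodate: payoffs 91, 45, 67, 86, 87 → best response Aggressive.
Entrant against Withdraw: payoffs 40, 69, 68, 91, 77 → best response Accommodate.
Mutual best responses: (Moderate, Withdraw).

The unique pure-strategy Nash equilibrium is (Moderate, Withdraw).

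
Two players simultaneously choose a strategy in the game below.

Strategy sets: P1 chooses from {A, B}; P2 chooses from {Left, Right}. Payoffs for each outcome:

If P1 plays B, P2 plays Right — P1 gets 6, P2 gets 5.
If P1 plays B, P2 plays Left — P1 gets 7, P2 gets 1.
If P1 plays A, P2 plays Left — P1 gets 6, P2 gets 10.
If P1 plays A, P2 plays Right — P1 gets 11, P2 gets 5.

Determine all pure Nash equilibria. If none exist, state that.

This game has no pure Nash equilibrium.

For each player, find the best response to each opponent profile; mutual best responses are the pure NE.
P1 against Left: payoffs 6, 7 → best response B.
P1 against Right: payoffs 11, 6 → best response A.
P2 against A: payoffs 10, 5 → best response Left.
P2 against B: payoffs 1, 5 → best response Right.
No profile is a mutual best response for all players.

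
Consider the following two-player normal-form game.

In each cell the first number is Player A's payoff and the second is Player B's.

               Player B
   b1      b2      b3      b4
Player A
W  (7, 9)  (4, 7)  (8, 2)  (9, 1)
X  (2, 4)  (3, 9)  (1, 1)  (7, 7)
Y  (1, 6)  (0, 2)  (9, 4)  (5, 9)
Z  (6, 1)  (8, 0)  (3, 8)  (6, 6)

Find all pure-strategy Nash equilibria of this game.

(W, b1): Player A gets 7, best alternative 6; Player B gets 9, best alternative 7. No profitable deviation — NE.
(W, b2): Player A can switch to Z (4 → 8). Not NE.
(W, b3): Player A can switch to Y (8 → 9). Not NE.
(W, b4): Player B can switch to b1 (1 → 9). Not NE.
(X, b1): Player A can switch to W (2 → 7). Not NE.
(X, b2): Player A can switch to W (3 → 4). Not NE.
(X, b3): Player A can switch to W (1 → 8). Not NE.
(X, b4): Player A can switch to W (7 → 9). Not NE.
(Y, b1): Player A can switch to W (1 → 7). Not NE.
(The remaining 7 profiles each have a profitable deviation by the same check.)

The unique pure-strategy Nash equilibrium is (W, b1).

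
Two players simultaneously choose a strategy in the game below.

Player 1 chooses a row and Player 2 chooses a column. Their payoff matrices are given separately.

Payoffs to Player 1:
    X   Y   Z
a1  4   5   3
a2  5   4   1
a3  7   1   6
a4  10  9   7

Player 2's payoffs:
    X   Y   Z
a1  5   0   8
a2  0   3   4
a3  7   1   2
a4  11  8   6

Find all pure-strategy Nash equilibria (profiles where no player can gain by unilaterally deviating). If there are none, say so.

The unique pure-strategy Nash equilibrium is (a4, X).

Player 1 against X: payoffs 4, 5, 7, 10 → best response a4.
Player 1 against Y: payoffs 5, 4, 1, 9 → best response a4.
Player 1 against Z: payoffs 3, 1, 6, 7 → best response a4.
Player 2 against a1: payoffs 5, 0, 8 → best response Z.
Player 2 against a2: payoffs 0, 3, 4 → best response Z.
Player 2 against a3: payoffs 7, 1, 2 → best response X.
Player 2 against a4: payoffs 11, 8, 6 → best response X.
Mutual best responses: (a4, X).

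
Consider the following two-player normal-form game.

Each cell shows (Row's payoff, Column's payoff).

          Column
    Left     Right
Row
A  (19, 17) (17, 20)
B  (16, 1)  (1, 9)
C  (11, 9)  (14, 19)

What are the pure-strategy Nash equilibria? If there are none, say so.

Row against Left: payoffs 19, 16, 11 → best response A.
Row against Right: payoffs 17, 1, 14 → best response A.
Column against A: payoffs 17, 20 → best response Right.
Column against B: payoffs 1, 9 → best response Right.
Column against C: payoffs 9, 19 → best response Right.
Mutual best responses: (A, Right).

The unique pure-strategy Nash equilibrium is (A, Right).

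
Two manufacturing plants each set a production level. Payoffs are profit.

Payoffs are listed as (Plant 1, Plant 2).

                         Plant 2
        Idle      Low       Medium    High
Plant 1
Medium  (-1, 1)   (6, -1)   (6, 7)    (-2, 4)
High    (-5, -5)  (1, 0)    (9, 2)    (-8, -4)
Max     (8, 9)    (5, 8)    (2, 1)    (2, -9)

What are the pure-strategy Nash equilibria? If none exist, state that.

(Medium, Idle): Plant 1 can switch to Max (-1 → 8). Not NE.
(Medium, Low): Plant 2 can switch to Idle (-1 → 1). Not NE.
(Medium, Medium): Plant 1 can switch to High (6 → 9). Not NE.
(Medium, High): Plant 1 can switch to Max (-2 → 2). Not NE.
(High, Idle): Plant 1 can switch to Medium (-5 → -1). Not NE.
(High, Low): Plant 1 can switch to Medium (1 → 6). Not NE.
(High, Medium): Plant 1 gets 9, best alternative 6; Plant 2 gets 2, best alternative 0. No profitable deviation — NE.
(High, High): Plant 1 can switch to Medium (-8 → -2). Not NE.
(Max, Idle): Plant 1 gets 8, best alternative -1; Plant 2 gets 9, best alternative 8. No profitable deviation — NE.
(Max, Low): Plant 1 can switch to Medium (5 → 6). Not NE.
(Max, Medium): Plant 1 can switch to Medium (2 → 6). Not NE.
(Max, High): Plant 2 can switch to Idle (-9 → 9). Not NE.

Pure-strategy Nash equilibria: (High, Medium); (Max, Idle)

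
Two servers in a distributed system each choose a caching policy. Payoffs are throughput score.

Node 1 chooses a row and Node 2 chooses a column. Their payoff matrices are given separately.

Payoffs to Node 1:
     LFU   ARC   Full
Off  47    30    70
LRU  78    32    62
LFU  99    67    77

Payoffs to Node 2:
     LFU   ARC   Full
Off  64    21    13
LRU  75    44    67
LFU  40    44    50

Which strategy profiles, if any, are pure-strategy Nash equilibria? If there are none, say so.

(Off, LFU): Node 1 can switch to LRU (47 → 78). Not NE.
(Off, ARC): Node 1 can switch to LRU (30 → 32). Not NE.
(Off, Full): Node 1 can switch to LFU (70 → 77). Not NE.
(LRU, LFU): Node 1 can switch to LFU (78 → 99). Not NE.
(LRU, ARC): Node 1 can switch to LFU (32 → 67). Not NE.
(LRU, Full): Node 1 can switch to Off (62 → 70). Not NE.
(LFU, LFU): Node 2 can switch to ARC (40 → 44). Not NE.
(LFU, ARC): Node 2 can switch to Full (44 → 50). Not NE.
(LFU, Full): Node 1 gets 77, best alternative 70; Node 2 gets 50, best alternative 44. No profitable deviation — NE.

The unique pure-strategy Nash equilibrium is (LFU, Full).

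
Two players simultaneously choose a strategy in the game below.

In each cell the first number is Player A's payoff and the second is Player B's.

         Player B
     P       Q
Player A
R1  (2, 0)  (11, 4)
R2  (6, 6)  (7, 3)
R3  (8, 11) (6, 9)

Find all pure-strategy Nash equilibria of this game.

The pure Nash equilibria are (R1, Q); (R3, P).

(R1, P): Player A can switch to R2 (2 → 6). Not NE.
(R1, Q): Player A gets 11, best alternative 7; Player B gets 4, best alternative 0. No profitable deviation — NE.
(R2, P): Player A can switch to R3 (6 → 8). Not NE.
(R2, Q): Player A can switch to R1 (7 → 11). Not NE.
(R3, P): Player A gets 8, best alternative 6; Player B gets 11, best alternative 9. No profitable deviation — NE.
(R3, Q): Player A can switch to R1 (6 → 11). Not NE.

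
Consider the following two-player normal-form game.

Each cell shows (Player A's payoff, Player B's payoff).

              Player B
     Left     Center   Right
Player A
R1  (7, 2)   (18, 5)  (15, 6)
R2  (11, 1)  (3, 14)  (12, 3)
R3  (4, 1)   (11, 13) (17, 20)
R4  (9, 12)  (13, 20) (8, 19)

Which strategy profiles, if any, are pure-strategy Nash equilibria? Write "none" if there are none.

Pure NE: (R3, Right)

(R1, Left): Player A can switch to R2 (7 → 11). Not NE.
(R1, Center): Player B can switch to Right (5 → 6). Not NE.
(R1, Right): Player A can switch to R3 (15 → 17). Not NE.
(R2, Left): Player B can switch to Center (1 → 14). Not NE.
(R2, Center): Player A can switch to R1 (3 → 18). Not NE.
(R2, Right): Player A can switch to R1 (12 → 15). Not NE.
(R3, Left): Player A can switch to R1 (4 → 7). Not NE.
(R3, Center): Player A can switch to R1 (11 → 18). Not NE.
(R3, Right): Player A gets 17, best alternative 15; Player B gets 20, best alternative 13. No profitable deviation — NE.
(R4, Left): Player A can switch to R2 (9 → 11). Not NE.
(R4, Center): Player A can switch to R1 (13 → 18). Not NE.
(The remaining 1 profile has a profitable deviation by the same check.)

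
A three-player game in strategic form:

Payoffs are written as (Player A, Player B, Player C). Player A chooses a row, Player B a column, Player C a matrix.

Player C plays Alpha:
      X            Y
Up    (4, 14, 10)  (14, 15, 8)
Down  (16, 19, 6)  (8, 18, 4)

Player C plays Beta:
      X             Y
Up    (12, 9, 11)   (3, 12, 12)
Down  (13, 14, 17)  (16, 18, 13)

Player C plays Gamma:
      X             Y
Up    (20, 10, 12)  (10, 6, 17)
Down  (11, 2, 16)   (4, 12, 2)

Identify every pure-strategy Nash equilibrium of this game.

Mark each player's best response to every combination of opponents' strategies; a profile where every player is best-responding is a pure Nash equilibrium.
Player A against (X, Alpha): payoffs 4, 16 → best response Down.
Player A against (X, Beta): payoffs 12, 13 → best response Down.
Player A against (X, Gamma): payoffs 20, 11 → best response Up.
Player A against (Y, Alpha): payoffs 14, 8 → best response Up.
Player A against (Y, Beta): payoffs 3, 16 → best response Down.
Player A against (Y, Gamma): payoffs 10, 4 → best response Up.
Player B against (Up, Alpha): payoffs 14, 15 → best response Y.
Player B against (Up, Beta): payoffs 9, 12 → best response Y.
Player B against (Up, Gamma): payoffs 10, 6 → best response X.
Player B against (Down, Alpha): payoffs 19, 18 → best response X.
Player B against (Down, Beta): payoffs 14, 18 → best response Y.
Player B against (Down, Gamma): payoffs 2, 12 → best response Y.
Player C against (Up, X): payoffs 10, 11, 12 → best response Gamma.
Player C against (Up, Y): payoffs 8, 12, 17 → best response Gamma.
Player C against (Down, X): payoffs 6, 17, 16 → best response Beta.
Player C against (Down, Y): payoffs 4, 13, 2 → best response Beta.
Mutual best responses: (Up, X, Gamma); (Down, Y, Beta).

Pure-strategy Nash equilibria: (Up, X, Gamma); (Down, Y, Beta)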